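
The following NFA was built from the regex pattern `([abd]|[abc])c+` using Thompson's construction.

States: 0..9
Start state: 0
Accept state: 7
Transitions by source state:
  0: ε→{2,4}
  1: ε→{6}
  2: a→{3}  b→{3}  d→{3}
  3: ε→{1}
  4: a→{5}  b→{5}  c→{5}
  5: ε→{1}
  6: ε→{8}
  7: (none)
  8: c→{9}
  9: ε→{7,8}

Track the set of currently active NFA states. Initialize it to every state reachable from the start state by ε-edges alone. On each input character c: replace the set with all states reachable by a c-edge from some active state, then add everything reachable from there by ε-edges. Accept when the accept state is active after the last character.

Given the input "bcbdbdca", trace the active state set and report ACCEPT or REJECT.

Answer: REJECT

Steps:
initial (ε-close {0}): {0,2,4}
'b' @ 1: {1,3,5,6,8}
'c' @ 2: {7,8,9}  (accept∈set)
'b' @ 3: {}  — no active states
rest 'dbdca' ignored (set empty)
end set {} — state 7 not in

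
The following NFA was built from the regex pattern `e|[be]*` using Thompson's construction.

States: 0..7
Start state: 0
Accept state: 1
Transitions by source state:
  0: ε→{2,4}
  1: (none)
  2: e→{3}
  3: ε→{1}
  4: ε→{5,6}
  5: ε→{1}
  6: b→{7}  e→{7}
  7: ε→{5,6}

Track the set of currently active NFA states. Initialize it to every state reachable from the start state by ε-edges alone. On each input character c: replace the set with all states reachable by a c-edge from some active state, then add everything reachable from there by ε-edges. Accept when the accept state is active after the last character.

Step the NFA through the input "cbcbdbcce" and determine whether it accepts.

initial (ε-close {0}): {0,1,2,4,5,6}
'c' @ 1: {}  — state set empty
rest 'bcbdbcce' ignored (set empty)
end set {} — state 1 not in

Answer: REJECT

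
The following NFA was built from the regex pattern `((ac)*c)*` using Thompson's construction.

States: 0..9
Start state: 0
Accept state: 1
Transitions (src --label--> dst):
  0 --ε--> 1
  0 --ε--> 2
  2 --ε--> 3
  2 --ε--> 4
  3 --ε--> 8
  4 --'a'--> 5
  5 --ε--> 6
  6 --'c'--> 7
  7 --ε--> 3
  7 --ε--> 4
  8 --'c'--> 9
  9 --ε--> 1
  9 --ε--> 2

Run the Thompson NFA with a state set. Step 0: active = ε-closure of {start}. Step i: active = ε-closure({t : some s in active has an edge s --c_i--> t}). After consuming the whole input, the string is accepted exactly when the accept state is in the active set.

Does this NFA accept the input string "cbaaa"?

S₀ = ε-closure({0}) = {0,1,2,3,4,8}
'c' @ 1: {1,2,3,4,8,9}  (accept∈set)
'b' @ 2: {}  — dead — no transitions
rest 'aaa' ignored (set empty)
after full input: {}  (accept=1 not in)

Answer: REJECT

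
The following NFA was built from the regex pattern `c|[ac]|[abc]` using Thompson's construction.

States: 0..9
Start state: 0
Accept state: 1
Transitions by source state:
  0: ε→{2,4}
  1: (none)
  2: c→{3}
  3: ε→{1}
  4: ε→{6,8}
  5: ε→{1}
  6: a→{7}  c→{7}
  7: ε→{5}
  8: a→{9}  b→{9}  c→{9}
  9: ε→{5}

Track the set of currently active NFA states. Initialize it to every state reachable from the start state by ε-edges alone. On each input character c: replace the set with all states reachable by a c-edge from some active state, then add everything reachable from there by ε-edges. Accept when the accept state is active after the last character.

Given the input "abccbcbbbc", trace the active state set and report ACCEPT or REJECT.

S₀ = ε-closure({0}) = {0,2,4,6,8}
'a' @ 1: {1,5,7,9}  ✓accept
'b' @ 2: {}  — dead — no transitions
rest 'ccbcbbbc' ignored (set empty)
final: {}; accept 1 not in set

Answer: REJECT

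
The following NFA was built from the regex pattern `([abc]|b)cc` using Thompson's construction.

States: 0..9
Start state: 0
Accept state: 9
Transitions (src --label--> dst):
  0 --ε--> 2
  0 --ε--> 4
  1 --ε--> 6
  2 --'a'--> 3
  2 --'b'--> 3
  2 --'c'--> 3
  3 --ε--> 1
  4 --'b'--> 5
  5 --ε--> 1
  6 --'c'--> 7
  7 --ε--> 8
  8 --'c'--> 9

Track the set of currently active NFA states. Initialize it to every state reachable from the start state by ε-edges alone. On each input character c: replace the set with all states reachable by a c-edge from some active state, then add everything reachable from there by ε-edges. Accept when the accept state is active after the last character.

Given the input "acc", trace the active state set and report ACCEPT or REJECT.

initial (ε-close {0}): {0,2,4}
'a' @ 1: {1,3,6}
'c' @ 2: {7,8}
'c' @ 3: {9}  ✓accept
final: {9}; accept 9 in set

Answer: ACCEPT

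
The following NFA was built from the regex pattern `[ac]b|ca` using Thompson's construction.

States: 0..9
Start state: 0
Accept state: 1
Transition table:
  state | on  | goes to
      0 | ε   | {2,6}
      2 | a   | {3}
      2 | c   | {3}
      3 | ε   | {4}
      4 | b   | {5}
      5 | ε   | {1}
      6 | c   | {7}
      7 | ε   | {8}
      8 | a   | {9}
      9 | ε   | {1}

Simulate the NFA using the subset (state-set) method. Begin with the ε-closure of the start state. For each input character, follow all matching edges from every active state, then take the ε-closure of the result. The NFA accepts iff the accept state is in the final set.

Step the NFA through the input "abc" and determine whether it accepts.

S₀ = ε-closure({0}) = {0,2,6}
'a' @ 1: {3,4}
'b' @ 2: {1,5}  (accept∈set)
'c' @ 3: {}  — no active states
end set {} — state 1 not in

Answer: REJECT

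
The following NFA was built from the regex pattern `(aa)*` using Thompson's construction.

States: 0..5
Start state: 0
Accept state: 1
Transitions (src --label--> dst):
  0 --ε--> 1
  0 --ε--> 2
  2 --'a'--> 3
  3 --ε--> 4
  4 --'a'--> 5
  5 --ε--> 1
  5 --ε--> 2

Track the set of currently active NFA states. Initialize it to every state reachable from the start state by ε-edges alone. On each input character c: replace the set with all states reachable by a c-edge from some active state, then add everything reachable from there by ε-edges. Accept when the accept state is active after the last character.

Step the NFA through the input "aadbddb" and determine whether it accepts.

Answer: REJECT

Steps:
start: ε-closure({0}) = {0,1,2}
'a' @ 1: {3,4}
'a' @ 2: {1,2,5}  (accept∈set)
'd' @ 3: {}  — state set empty
rest 'bddb' ignored (set empty)
final: {}; accept 1 not in set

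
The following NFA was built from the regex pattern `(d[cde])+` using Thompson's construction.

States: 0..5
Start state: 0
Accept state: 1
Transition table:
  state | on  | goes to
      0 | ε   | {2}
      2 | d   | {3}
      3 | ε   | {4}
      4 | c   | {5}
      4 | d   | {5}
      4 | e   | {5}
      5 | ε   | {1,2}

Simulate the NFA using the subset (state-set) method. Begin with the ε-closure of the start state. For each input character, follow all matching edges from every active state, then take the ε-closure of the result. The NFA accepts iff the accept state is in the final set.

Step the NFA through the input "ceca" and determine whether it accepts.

start: ε-closure({0}) = {0,2}
'c' @ 1: {}  — no active states
rest 'eca' ignored (set empty)
final: {}; accept 1 not in set

Answer: REJECT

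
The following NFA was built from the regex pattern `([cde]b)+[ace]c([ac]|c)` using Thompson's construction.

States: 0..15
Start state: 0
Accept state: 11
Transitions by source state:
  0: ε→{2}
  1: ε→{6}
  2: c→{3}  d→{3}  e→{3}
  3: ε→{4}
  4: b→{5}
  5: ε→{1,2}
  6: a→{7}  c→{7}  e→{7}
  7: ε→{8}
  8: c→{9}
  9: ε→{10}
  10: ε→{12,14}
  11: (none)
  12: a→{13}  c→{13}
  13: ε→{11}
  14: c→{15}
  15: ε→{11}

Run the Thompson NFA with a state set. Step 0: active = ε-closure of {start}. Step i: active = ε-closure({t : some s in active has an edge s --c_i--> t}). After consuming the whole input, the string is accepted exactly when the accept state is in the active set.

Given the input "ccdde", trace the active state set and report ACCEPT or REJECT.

start: ε-closure({0}) = {0,2}
'c' @ 1: {3,4}
'c' @ 2: {}  — no active states
rest 'dde' ignored (set empty)
after full input: {}  (accept=11 not in)

Answer: REJECT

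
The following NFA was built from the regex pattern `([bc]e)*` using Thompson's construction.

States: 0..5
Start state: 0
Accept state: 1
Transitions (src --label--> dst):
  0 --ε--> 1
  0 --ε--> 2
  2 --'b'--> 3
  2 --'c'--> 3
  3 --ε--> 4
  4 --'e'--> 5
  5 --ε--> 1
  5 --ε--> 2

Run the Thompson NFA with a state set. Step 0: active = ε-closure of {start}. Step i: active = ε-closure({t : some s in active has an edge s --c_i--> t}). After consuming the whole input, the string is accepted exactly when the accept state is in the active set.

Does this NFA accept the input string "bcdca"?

Answer: REJECT

Derivation:
start: ε-closure({0}) = {0,1,2}
'b' @ 1: {3,4}
'c' @ 2: {}  — state set empty
rest 'dca' ignored (set empty)
end set {} — state 1 not in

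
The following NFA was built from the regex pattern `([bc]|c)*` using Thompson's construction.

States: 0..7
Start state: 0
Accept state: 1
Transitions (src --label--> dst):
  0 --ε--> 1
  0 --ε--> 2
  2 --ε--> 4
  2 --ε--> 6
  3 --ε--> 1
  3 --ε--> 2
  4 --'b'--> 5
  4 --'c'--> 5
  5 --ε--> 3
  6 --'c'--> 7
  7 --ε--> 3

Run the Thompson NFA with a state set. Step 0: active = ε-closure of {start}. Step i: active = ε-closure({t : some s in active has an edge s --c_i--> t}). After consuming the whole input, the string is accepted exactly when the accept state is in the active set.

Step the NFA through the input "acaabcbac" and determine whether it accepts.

start: ε-closure({0}) = {0,1,2,4,6}
'a' @ 1: {}  — state set empty
rest 'caabcbac' ignored (set empty)
after full input: {}  (accept=1 not in)

Answer: REJECT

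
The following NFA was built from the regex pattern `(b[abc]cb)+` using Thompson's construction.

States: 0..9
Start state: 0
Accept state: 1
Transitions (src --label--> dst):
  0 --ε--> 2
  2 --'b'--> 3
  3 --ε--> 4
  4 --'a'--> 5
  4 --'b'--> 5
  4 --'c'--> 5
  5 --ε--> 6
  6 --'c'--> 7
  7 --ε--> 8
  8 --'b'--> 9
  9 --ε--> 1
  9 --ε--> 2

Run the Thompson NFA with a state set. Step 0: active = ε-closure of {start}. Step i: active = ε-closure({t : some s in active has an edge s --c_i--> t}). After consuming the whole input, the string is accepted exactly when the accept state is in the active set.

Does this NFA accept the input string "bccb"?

Answer: ACCEPT

Derivation:
initial (ε-close {0}): {0,2}
'b' @ 1: {3,4}
'c' @ 2: {5,6}
'c' @ 3: {7,8}
'b' @ 4: {1,2,9}  ✓accept
end set {1,2,9} — state 1 in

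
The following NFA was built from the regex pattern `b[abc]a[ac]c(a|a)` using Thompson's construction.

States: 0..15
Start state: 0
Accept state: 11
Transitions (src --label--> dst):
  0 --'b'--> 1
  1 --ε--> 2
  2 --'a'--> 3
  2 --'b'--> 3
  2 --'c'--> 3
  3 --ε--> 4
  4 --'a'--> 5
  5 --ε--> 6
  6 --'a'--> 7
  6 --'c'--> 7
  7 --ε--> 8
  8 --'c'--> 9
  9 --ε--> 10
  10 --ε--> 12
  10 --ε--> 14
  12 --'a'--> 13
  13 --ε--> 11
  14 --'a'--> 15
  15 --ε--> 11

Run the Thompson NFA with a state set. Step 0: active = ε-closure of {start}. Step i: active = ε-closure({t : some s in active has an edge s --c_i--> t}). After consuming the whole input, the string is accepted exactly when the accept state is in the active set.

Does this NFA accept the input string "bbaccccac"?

Answer: REJECT

Trace:
S₀ = ε-closure({0}) = {0}
'b' @ 1: {1,2}
'b' @ 2: {3,4}
'a' @ 3: {5,6}
'c' @ 4: {7,8}
'c' @ 5: {9,10,12,14}
'c' @ 6: {}  — dead — no transitions
rest 'cac' ignored (set empty)
final: {}; accept 11 not in set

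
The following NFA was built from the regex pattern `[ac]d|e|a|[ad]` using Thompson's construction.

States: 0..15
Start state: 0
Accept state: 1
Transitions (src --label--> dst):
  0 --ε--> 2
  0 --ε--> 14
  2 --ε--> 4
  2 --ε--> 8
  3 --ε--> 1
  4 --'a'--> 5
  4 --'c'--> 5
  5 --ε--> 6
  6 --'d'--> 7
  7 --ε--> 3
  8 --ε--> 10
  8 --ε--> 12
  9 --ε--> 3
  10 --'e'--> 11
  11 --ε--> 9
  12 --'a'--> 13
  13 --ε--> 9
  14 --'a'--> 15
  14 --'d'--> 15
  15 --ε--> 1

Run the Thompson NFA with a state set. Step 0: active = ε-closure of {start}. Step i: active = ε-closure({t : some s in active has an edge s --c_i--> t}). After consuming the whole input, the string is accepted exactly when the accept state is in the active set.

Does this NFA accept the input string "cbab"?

start: ε-closure({0}) = {0,2,4,8,10,12,14}
'c' @ 1: {5,6}
'b' @ 2: {}  — dead — no transitions
rest 'ab' ignored (set empty)
final: {}; accept 1 not in set

Answer: REJECT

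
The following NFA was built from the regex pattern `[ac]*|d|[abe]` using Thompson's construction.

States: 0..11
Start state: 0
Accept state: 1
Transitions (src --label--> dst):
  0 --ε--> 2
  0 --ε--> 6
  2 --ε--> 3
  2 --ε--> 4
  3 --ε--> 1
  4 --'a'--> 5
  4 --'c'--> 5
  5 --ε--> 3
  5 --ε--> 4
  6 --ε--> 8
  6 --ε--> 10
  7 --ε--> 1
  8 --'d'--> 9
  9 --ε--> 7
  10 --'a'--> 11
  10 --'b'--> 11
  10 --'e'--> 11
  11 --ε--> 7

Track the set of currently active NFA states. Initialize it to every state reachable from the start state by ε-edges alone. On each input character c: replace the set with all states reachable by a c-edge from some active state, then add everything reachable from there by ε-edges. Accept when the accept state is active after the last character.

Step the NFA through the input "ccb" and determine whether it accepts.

Answer: REJECT

Steps:
start: ε-closure({0}) = {0,1,2,3,4,6,8,10}
'c' @ 1: {1,3,4,5}  (accept∈set)
'c' @ 2: {1,3,4,5}  (accept∈set)
'b' @ 3: {}  — no active states
after full input: {}  (accept=1 not in)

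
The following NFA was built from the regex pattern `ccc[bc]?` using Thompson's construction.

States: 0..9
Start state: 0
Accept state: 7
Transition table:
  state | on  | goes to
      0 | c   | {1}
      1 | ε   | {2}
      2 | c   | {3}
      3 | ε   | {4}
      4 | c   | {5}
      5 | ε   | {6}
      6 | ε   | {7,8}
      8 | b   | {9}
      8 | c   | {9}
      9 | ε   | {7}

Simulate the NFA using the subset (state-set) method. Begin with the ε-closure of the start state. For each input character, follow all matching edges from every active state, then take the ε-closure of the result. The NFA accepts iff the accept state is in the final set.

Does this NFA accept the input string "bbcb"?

Answer: REJECT

Derivation:
start: ε-closure({0}) = {0}
'b' @ 1: {}  — state set empty
rest 'bcb' ignored (set empty)
final: {}; accept 7 not in set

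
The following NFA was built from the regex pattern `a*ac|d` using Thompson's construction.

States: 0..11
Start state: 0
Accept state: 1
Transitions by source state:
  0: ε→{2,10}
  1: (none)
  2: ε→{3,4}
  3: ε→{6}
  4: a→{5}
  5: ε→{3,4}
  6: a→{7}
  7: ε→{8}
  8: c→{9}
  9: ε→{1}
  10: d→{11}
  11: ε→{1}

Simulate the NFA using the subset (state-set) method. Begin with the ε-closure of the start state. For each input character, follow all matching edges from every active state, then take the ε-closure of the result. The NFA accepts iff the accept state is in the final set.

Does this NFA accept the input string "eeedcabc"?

S₀ = ε-closure({0}) = {0,2,3,4,6,10}
'e' @ 1: {}  — no active states
rest 'eedcabc' ignored (set empty)
final: {}; accept 1 not in set

Answer: REJECT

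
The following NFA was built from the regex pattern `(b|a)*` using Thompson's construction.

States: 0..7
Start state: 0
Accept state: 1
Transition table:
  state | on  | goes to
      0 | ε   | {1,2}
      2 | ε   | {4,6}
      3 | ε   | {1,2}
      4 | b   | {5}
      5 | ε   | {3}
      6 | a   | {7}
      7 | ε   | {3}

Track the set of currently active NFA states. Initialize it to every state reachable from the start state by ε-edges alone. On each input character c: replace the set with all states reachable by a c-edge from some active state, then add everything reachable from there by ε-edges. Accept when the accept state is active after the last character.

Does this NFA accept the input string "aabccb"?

Answer: REJECT

Steps:
start: ε-closure({0}) = {0,1,2,4,6}
'a' @ 1: {1,2,3,4,6,7}  ✓accept
'a' @ 2: {1,2,3,4,6,7}  ✓accept
'b' @ 3: {1,2,3,4,5,6}  ✓accept
'c' @ 4: {}  — no active states
rest 'cb' ignored (set empty)
after full input: {}  (accept=1 not in)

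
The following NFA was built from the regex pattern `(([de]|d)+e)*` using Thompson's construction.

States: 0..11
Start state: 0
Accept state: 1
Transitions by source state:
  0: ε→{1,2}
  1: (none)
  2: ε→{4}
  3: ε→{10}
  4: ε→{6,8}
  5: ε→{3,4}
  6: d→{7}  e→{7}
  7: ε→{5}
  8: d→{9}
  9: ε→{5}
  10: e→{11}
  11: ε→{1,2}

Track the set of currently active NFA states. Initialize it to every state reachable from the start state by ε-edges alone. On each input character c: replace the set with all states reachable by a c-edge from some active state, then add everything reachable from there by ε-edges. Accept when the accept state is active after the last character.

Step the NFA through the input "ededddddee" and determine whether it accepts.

initial (ε-close {0}): {0,1,2,4,6,8}
'e' @ 1: {3,4,5,6,7,8,10}
'd' @ 2: {3,4,5,6,7,8,9,10}
'e' @ 3: {1,2,3,4,5,6,7,8,10,11}  [accepting]
'd' @ 4: {3,4,5,6,7,8,9,10}
'd' @ 5: {3,4,5,6,7,8,9,10}
'd' @ 6: {3,4,5,6,7,8,9,10}
'd' @ 7: {3,4,5,6,7,8,9,10}
'd' @ 8: {3,4,5,6,7,8,9,10}
'e' @ 9: {1,2,3,4,5,6,7,8,10,11}  [accepting]
'e' @ 10: {1,2,3,4,5,6,7,8,10,11}  [accepting]
final: {1,2,3,4,5,6,7,8,10,11}; accept 1 in set

Answer: ACCEPT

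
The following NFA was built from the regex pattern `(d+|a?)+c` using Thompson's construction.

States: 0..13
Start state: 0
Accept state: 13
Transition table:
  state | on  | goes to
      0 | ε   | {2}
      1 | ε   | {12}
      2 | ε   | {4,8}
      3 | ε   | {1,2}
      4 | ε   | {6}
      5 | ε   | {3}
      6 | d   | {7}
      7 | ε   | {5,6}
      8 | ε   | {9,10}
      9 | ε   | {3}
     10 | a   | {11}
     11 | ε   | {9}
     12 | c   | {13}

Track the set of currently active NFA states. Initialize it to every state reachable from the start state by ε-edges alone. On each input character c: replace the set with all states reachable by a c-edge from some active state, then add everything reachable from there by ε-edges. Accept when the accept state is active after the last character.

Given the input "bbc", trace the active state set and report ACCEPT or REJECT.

S₀ = ε-closure({0}) = {0,1,2,3,4,6,8,9,10,12}
'b' @ 1: {}  — dead — no transitions
rest 'bc' ignored (set empty)
after full input: {}  (accept=13 not in)

Answer: REJECT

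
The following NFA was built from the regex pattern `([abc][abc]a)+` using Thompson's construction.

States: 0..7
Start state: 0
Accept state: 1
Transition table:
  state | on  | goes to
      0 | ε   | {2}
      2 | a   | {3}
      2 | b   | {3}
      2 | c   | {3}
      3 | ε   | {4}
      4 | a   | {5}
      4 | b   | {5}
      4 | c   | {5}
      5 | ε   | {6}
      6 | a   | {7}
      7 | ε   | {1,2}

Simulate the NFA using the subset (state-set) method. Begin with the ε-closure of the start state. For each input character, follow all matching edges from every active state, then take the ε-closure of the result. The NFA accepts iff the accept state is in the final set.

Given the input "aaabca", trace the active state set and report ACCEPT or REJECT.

Answer: ACCEPT

Derivation:
start: ε-closure({0}) = {0,2}
'a' @ 1: {3,4}
'a' @ 2: {5,6}
'a' @ 3: {1,2,7}  ✓accept
'b' @ 4: {3,4}
'c' @ 5: {5,6}
'a' @ 6: {1,2,7}  ✓accept
after full input: {1,2,7}  (accept=1 in)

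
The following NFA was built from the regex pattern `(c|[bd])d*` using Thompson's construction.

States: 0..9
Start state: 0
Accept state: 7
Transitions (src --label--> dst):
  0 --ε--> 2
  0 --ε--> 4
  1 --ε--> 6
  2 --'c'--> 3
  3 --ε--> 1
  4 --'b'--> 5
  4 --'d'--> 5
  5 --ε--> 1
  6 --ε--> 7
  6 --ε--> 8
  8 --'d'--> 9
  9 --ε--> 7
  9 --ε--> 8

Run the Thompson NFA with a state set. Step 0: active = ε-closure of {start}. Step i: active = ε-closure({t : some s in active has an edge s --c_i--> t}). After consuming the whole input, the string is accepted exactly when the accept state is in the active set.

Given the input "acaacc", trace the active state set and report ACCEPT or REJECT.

initial (ε-close {0}): {0,2,4}
'a' @ 1: {}  — state set empty
rest 'caacc' ignored (set empty)
end set {} — state 7 not in

Answer: REJECT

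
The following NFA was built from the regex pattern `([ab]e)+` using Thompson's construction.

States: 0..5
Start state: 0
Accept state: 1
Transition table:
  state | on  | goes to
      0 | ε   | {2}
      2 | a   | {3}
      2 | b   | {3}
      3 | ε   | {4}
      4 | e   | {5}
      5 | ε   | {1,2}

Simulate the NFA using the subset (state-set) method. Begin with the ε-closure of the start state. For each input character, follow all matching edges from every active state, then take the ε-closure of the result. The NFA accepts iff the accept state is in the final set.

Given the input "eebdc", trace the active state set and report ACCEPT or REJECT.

initial (ε-close {0}): {0,2}
'e' @ 1: {}  — state set empty
rest 'ebdc' ignored (set empty)
end set {} — state 1 not in

Answer: REJECT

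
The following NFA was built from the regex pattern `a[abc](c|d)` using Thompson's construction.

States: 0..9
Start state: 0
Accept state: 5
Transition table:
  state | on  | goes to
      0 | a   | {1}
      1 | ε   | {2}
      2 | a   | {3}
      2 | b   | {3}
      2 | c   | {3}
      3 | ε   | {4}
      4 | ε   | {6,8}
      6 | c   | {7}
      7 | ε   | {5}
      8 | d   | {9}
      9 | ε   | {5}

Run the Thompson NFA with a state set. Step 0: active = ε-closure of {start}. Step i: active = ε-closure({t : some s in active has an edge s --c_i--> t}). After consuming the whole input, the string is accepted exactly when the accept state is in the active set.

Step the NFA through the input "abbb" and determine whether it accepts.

start: ε-closure({0}) = {0}
'a' @ 1: {1,2}
'b' @ 2: {3,4,6,8}
'b' @ 3: {}  — no active states
rest 'b' ignored (set empty)
final: {}; accept 5 not in set

Answer: REJECT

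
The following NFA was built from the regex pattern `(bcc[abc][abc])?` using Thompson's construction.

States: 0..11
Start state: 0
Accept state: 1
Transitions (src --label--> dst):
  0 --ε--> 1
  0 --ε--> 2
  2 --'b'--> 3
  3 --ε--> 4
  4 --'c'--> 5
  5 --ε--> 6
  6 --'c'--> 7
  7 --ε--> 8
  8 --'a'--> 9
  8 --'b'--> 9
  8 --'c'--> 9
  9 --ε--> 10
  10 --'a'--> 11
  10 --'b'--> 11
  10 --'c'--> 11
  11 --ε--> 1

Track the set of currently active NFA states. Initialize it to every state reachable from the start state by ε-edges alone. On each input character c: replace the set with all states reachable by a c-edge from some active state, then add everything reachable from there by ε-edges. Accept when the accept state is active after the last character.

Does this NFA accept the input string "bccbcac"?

Answer: REJECT

Derivation:
start: ε-closure({0}) = {0,1,2}
'b' @ 1: {3,4}
'c' @ 2: {5,6}
'c' @ 3: {7,8}
'b' @ 4: {9,10}
'c' @ 5: {1,11}  [accepting]
'a' @ 6: {}  — state set empty
rest 'c' ignored (set empty)
end set {} — state 1 not in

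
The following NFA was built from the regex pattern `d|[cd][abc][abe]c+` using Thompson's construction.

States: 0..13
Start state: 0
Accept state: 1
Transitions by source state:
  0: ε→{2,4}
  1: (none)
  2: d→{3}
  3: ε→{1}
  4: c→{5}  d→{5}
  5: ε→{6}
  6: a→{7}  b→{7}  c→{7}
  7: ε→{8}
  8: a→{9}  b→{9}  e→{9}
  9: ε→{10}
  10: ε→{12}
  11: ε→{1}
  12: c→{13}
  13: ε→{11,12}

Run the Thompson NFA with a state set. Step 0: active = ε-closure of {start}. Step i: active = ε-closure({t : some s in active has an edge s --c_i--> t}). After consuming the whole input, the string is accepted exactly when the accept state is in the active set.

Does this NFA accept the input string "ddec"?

Answer: REJECT

Steps:
start: ε-closure({0}) = {0,2,4}
'd' @ 1: {1,3,5,6}  (accept∈set)
'd' @ 2: {}  — state set empty
rest 'ec' ignored (set empty)
final: {}; accept 1 not in set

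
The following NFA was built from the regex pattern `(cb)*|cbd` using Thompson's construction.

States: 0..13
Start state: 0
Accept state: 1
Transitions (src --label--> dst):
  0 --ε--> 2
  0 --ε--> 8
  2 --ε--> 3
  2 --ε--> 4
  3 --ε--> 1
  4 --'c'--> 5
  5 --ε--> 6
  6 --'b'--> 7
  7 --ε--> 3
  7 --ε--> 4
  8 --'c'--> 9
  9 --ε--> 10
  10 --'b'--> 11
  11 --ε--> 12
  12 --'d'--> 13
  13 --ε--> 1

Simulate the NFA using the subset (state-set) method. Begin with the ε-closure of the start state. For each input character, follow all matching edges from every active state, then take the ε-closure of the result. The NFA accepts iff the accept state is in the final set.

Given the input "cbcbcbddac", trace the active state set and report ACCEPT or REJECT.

Answer: REJECT

Trace:
initial (ε-close {0}): {0,1,2,3,4,8}
'c' @ 1: {5,6,9,10}
'b' @ 2: {1,3,4,7,11,12}  (accept∈set)
'c' @ 3: {5,6}
'b' @ 4: {1,3,4,7}  (accept∈set)
'c' @ 5: {5,6}
'b' @ 6: {1,3,4,7}  (accept∈set)
'd' @ 7: {}  — dead — no transitions
rest 'dac' ignored (set empty)
final: {}; accept 1 not in set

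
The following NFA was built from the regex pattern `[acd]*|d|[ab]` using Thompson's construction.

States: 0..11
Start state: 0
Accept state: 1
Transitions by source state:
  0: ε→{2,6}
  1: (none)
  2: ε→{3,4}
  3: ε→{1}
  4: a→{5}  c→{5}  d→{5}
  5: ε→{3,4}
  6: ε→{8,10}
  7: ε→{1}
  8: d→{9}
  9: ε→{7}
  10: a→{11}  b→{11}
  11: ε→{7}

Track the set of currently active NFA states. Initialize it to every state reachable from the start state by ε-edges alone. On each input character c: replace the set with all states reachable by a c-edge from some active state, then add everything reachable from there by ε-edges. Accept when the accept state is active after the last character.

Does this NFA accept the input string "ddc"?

Answer: ACCEPT

Trace:
S₀ = ε-closure({0}) = {0,1,2,3,4,6,8,10}
'd' @ 1: {1,3,4,5,7,9}  ✓accept
'd' @ 2: {1,3,4,5}  ✓accept
'c' @ 3: {1,3,4,5}  ✓accept
end set {1,3,4,5} — state 1 in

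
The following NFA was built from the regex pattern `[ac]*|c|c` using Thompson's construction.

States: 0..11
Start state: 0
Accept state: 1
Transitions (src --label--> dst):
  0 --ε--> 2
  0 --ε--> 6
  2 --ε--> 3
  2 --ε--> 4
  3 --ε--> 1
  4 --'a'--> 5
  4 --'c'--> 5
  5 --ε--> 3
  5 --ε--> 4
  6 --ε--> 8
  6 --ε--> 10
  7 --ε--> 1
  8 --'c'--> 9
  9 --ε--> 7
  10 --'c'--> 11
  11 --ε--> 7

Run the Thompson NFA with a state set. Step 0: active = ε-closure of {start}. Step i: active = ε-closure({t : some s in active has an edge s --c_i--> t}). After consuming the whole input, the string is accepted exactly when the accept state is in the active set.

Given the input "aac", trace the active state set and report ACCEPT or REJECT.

initial (ε-close {0}): {0,1,2,3,4,6,8,10}
'a' @ 1: {1,3,4,5}  ✓accept
'a' @ 2: {1,3,4,5}  ✓accept
'c' @ 3: {1,3,4,5}  ✓accept
after full input: {1,3,4,5}  (accept=1 in)

Answer: ACCEPT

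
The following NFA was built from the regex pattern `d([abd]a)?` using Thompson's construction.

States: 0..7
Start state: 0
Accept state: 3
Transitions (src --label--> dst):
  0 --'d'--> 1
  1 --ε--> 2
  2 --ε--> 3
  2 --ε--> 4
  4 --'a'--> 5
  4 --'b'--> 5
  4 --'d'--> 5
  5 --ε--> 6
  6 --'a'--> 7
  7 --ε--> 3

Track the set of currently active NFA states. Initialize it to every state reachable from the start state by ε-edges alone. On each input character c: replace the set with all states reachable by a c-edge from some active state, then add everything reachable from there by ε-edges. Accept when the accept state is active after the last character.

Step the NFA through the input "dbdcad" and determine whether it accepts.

initial (ε-close {0}): {0}
'd' @ 1: {1,2,3,4}  (accept∈set)
'b' @ 2: {5,6}
'd' @ 3: {}  — state set empty
rest 'cad' ignored (set empty)
after full input: {}  (accept=3 not in)

Answer: REJECT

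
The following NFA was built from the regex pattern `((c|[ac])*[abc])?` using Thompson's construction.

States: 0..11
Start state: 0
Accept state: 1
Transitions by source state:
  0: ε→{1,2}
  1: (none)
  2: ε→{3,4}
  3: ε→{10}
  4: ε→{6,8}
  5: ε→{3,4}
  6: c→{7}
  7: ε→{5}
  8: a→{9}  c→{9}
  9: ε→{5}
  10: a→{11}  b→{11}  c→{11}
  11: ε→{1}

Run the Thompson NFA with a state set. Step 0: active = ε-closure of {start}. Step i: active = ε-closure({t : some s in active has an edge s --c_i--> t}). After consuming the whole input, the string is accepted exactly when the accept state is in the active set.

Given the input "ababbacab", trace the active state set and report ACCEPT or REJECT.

initial (ε-close {0}): {0,1,2,3,4,6,8,10}
'a' @ 1: {1,3,4,5,6,8,9,10,11}  [accepting]
'b' @ 2: {1,11}  [accepting]
'a' @ 3: {}  — no active states
rest 'bbacab' ignored (set empty)
end set {} — state 1 not in

Answer: REJECT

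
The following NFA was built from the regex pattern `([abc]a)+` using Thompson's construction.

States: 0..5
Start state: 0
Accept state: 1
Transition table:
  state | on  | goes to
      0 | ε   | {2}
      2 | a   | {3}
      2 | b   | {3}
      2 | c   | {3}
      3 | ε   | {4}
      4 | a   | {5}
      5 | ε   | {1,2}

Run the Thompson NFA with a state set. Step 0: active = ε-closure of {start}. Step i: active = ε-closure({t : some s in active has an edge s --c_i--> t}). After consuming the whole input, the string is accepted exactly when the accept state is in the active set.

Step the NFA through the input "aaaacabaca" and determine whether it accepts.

Answer: ACCEPT

Trace:
S₀ = ε-closure({0}) = {0,2}
'a' @ 1: {3,4}
'a' @ 2: {1,2,5}  (accept∈set)
'a' @ 3: {3,4}
'a' @ 4: {1,2,5}  (accept∈set)
'c' @ 5: {3,4}
'a' @ 6: {1,2,5}  (accept∈set)
'b' @ 7: {3,4}
'a' @ 8: {1,2,5}  (accept∈set)
'c' @ 9: {3,4}
'a' @ 10: {1,2,5}  (accept∈set)
final: {1,2,5}; accept 1 in set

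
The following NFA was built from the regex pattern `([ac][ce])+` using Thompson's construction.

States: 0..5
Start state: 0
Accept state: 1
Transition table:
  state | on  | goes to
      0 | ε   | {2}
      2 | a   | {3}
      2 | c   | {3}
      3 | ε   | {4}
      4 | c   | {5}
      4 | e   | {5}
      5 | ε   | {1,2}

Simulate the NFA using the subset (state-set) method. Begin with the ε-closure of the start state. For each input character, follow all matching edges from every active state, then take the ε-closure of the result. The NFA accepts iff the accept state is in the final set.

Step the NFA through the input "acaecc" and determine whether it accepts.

Answer: ACCEPT

Steps:
S₀ = ε-closure({0}) = {0,2}
'a' @ 1: {3,4}
'c' @ 2: {1,2,5}  (accept∈set)
'a' @ 3: {3,4}
'e' @ 4: {1,2,5}  (accept∈set)
'c' @ 5: {3,4}
'c' @ 6: {1,2,5}  (accept∈set)
end set {1,2,5} — state 1 in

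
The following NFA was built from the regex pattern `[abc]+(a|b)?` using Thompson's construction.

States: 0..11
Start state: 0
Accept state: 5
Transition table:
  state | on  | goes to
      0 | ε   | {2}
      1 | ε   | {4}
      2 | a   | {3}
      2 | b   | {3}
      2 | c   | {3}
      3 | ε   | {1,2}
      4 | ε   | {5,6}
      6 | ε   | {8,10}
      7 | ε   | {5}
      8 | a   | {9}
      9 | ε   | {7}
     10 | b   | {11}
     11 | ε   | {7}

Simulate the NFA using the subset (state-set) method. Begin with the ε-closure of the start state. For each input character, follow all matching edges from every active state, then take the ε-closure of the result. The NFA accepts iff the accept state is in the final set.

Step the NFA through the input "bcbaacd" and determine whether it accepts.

Answer: REJECT

Steps:
S₀ = ε-closure({0}) = {0,2}
'b' @ 1: {1,2,3,4,5,6,8,10}  [accepting]
'c' @ 2: {1,2,3,4,5,6,8,10}  [accepting]
'b' @ 3: {1,2,3,4,5,6,7,8,10,11}  [accepting]
'a' @ 4: {1,2,3,4,5,6,7,8,9,10}  [accepting]
'a' @ 5: {1,2,3,4,5,6,7,8,9,10}  [accepting]
'c' @ 6: {1,2,3,4,5,6,8,10}  [accepting]
'd' @ 7: {}  — no active states
after full input: {}  (accept=5 not in)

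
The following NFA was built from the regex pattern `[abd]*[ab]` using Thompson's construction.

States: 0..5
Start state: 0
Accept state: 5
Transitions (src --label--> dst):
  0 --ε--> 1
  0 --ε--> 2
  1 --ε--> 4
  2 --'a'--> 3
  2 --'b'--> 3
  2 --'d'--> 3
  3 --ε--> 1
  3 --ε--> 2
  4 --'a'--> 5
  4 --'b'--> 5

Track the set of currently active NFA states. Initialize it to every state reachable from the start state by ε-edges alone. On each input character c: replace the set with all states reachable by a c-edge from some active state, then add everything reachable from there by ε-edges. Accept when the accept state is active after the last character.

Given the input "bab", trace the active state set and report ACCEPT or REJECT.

Answer: ACCEPT

Derivation:
start: ε-closure({0}) = {0,1,2,4}
'b' @ 1: {1,2,3,4,5}  [accepting]
'a' @ 2: {1,2,3,4,5}  [accepting]
'b' @ 3: {1,2,3,4,5}  [accepting]
final: {1,2,3,4,5}; accept 5 in set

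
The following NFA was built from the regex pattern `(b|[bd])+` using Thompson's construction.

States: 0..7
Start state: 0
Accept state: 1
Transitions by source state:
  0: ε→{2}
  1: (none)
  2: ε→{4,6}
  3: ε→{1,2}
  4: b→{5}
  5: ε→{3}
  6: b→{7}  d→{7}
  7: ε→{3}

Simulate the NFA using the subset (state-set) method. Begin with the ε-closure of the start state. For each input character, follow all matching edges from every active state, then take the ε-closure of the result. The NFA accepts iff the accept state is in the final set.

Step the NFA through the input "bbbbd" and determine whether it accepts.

Answer: ACCEPT

Steps:
S₀ = ε-closure({0}) = {0,2,4,6}
'b' @ 1: {1,2,3,4,5,6,7}  (accept∈set)
'b' @ 2: {1,2,3,4,5,6,7}  (accept∈set)
'b' @ 3: {1,2,3,4,5,6,7}  (accept∈set)
'b' @ 4: {1,2,3,4,5,6,7}  (accept∈set)
'd' @ 5: {1,2,3,4,6,7}  (accept∈set)
after full input: {1,2,3,4,6,7}  (accept=1 in)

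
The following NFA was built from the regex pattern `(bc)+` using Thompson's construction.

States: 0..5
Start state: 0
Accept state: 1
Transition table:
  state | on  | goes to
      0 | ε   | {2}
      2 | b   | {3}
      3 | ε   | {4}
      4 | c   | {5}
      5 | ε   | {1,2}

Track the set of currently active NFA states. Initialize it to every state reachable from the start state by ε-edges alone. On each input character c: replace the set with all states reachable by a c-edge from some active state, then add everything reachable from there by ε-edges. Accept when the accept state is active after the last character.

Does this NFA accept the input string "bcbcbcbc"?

start: ε-closure({0}) = {0,2}
'b' @ 1: {3,4}
'c' @ 2: {1,2,5}  [accepting]
'b' @ 3: {3,4}
'c' @ 4: {1,2,5}  [accepting]
'b' @ 5: {3,4}
'c' @ 6: {1,2,5}  [accepting]
'b' @ 7: {3,4}
'c' @ 8: {1,2,5}  [accepting]
final: {1,2,5}; accept 1 in set

Answer: ACCEPT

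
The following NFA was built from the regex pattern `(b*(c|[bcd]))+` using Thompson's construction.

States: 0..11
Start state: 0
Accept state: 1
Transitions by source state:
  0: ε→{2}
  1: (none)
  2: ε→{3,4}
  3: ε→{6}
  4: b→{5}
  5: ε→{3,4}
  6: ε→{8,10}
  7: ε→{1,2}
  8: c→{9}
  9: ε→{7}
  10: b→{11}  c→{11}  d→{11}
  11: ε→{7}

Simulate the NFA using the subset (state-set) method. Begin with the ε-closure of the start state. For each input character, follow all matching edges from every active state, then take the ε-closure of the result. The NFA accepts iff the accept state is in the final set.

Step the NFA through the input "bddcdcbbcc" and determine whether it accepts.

initial (ε-close {0}): {0,2,3,4,6,8,10}
'b' @ 1: {1,2,3,4,5,6,7,8,10,11}  (accept∈set)
'd' @ 2: {1,2,3,4,6,7,8,10,11}  (accept∈set)
'd' @ 3: {1,2,3,4,6,7,8,10,11}  (accept∈set)
'c' @ 4: {1,2,3,4,6,7,8,9,10,11}  (accept∈set)
'd' @ 5: {1,2,3,4,6,7,8,10,11}  (accept∈set)
'c' @ 6: {1,2,3,4,6,7,8,9,10,11}  (accept∈set)
'b' @ 7: {1,2,3,4,5,6,7,8,10,11}  (accept∈set)
'b' @ 8: {1,2,3,4,5,6,7,8,10,11}  (accept∈set)
'c' @ 9: {1,2,3,4,6,7,8,9,10,11}  (accept∈set)
'c' @ 10: {1,2,3,4,6,7,8,9,10,11}  (accept∈set)
after full input: {1,2,3,4,6,7,8,9,10,11}  (accept=1 in)

Answer: ACCEPT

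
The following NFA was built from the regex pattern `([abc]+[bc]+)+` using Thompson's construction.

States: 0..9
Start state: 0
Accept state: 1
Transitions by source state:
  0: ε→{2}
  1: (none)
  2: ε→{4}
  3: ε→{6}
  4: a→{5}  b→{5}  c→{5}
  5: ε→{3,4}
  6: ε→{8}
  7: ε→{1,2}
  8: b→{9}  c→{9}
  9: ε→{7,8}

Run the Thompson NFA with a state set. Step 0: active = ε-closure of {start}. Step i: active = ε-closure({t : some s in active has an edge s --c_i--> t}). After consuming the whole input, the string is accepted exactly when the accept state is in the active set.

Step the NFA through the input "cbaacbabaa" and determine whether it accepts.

Answer: REJECT

Trace:
S₀ = ε-closure({0}) = {0,2,4}
'c' @ 1: {3,4,5,6,8}
'b' @ 2: {1,2,3,4,5,6,7,8,9}  ✓accept
'a' @ 3: {3,4,5,6,8}
'a' @ 4: {3,4,5,6,8}
'c' @ 5: {1,2,3,4,5,6,7,8,9}  ✓accept
'b' @ 6: {1,2,3,4,5,6,7,8,9}  ✓accept
'a' @ 7: {3,4,5,6,8}
'b' @ 8: {1,2,3,4,5,6,7,8,9}  ✓accept
'a' @ 9: {3,4,5,6,8}
'a' @ 10: {3,4,5,6,8}
final: {3,4,5,6,8}; accept 1 not in set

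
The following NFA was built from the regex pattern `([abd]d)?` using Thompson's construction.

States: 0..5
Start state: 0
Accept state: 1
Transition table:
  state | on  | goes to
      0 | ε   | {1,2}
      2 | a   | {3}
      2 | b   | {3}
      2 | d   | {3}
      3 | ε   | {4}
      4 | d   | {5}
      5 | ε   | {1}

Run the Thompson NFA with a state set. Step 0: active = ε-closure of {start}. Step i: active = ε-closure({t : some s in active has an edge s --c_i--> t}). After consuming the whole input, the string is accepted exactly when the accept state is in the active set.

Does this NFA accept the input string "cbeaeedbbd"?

Answer: REJECT

Steps:
initial (ε-close {0}): {0,1,2}
'c' @ 1: {}  — dead — no transitions
rest 'beaeedbbd' ignored (set empty)
after full input: {}  (accept=1 not in)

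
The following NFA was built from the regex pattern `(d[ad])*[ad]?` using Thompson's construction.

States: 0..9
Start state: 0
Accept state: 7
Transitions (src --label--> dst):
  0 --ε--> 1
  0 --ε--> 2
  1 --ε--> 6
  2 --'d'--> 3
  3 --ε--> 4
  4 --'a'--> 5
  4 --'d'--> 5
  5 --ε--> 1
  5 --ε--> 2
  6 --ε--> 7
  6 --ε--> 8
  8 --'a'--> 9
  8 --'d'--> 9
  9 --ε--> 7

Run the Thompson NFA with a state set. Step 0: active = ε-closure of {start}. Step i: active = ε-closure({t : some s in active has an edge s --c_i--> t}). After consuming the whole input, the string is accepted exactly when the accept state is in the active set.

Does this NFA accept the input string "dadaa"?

Answer: ACCEPT

Derivation:
S₀ = ε-closure({0}) = {0,1,2,6,7,8}
'd' @ 1: {3,4,7,9}  ✓accept
'a' @ 2: {1,2,5,6,7,8}  ✓accept
'd' @ 3: {3,4,7,9}  ✓accept
'a' @ 4: {1,2,5,6,7,8}  ✓accept
'a' @ 5: {7,9}  ✓accept
final: {7,9}; accept 7 in set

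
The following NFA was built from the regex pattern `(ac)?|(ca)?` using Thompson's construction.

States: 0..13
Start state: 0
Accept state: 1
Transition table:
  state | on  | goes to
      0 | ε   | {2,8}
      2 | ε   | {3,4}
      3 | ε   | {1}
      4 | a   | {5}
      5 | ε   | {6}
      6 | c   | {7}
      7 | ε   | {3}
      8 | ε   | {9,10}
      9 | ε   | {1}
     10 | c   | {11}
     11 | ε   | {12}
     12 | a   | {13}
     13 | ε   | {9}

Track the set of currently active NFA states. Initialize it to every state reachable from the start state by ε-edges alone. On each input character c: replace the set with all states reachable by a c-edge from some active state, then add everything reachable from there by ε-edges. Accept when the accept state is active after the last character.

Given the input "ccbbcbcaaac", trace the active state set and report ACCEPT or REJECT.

Answer: REJECT

Derivation:
S₀ = ε-closure({0}) = {0,1,2,3,4,8,9,10}
'c' @ 1: {11,12}
'c' @ 2: {}  — state set empty
rest 'bbcbcaaac' ignored (set empty)
end set {} — state 1 not in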